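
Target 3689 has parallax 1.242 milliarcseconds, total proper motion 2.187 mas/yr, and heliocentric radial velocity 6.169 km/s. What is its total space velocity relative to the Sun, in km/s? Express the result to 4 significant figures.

d = 1/p = 1/0.001242″ = 805.15 pc.
μ = 2.187 mas/yr = 0.002187 ″/yr.
v_t = 4.740 μ d = 4.740 × 0.002187 × 805.15 = 8.3465 km/s.
v = √(v_r² + v_t²) = √(6.169² + 8.3465²) = √107.721 = 10.379 km/s.

10.38 km/s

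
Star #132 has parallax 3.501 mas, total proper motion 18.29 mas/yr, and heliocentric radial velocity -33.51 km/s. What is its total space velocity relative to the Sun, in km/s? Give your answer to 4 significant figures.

d = 1/p = 1/0.003501″ = 285.63 pc.
μ = 18.29 mas/yr = 0.01829 ″/yr.
v_t = 4.740 μ d = 4.740 × 0.01829 × 285.63 = 24.763 km/s.
v = √(v_r² + v_t²) = √((-33.51)² + 24.763²) = √1736.13 = 41.667 km/s.

41.67 km/s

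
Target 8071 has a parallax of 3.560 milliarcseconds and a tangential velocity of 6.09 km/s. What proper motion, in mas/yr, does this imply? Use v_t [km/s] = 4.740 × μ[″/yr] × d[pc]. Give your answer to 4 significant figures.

d = 1/p = 1/0.003560″ = 280.9 pc.
μ = v_t / (4.74 d) = 6.09 / (4.74 × 280.9) = 6.09 / 1331.5 = 0.0045738 ″/yr = 4.5738 mas/yr.

4.574 mas/yr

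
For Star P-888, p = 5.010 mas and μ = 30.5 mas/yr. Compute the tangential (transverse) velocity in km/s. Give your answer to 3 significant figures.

d = 1/p = 1/0.005010″ = 199.6 pc.
μ = 30.5 mas/yr = 0.0305 ″/yr.
v_t = 4.74 × μ × d = 4.74 × 0.0305 × 199.6 = 28.856 km/s.

28.9 km/s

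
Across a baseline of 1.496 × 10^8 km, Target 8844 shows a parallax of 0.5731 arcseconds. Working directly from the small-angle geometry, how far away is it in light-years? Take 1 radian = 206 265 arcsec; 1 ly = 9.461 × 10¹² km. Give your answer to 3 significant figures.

θ = 0.5731″ = 0.5731/206265 = 2.7785 × 10^-6 rad.
d = B/θ = (1.496 × 10^8) / (2.7785 × 10^-6) = 5.3842 × 10^13 km = (5.3842 × 10^13) / (9.461 × 10^12) ly = 5.6909 ly.

5.69 ly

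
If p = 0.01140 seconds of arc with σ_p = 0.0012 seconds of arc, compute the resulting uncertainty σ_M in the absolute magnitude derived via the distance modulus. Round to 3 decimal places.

M = m − 5 log₁₀ d + 5 = m + 5 log₁₀ p + 5, so ∂M/∂p = 5/(p ln 10).
σ_M = (5/ln 10) · (σ_p/p) = 2.1715 × 0.0012/0.01140 = 2.1715 × 0.10526 = 0.22857.

σ_M = 0.229 mag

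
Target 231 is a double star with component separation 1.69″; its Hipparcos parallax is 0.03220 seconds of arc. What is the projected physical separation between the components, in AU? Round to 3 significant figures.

52.5 AU

d = 1/p = 1/0.03220″ = 31.056 pc.
At distance d (pc), an angle of θ arcsec spans θ·d AU: s = 1.69 × 31.056 = 52.485 AU.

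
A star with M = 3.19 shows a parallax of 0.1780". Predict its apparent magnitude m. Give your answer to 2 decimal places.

d = 1/p = 1/0.1780″ = 5.618 pc.
m − M = 5 log₁₀ d − 5 = 5 log₁₀(5.618) − 5 = 3.7479 − 5 = -1.2521.
m = M + (m − M) = 3.19 + (-1.2521) = 1.94.

m = 1.94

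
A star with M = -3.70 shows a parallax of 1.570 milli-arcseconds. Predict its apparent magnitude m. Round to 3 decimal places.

m = 5.321

d = 1/p = 1/0.001570″ = 636.94 pc.
m − M = 5 log₁₀ d − 5 = 5 log₁₀(636.94) − 5 = 14.0205 − 5 = 9.0205.
m = M + (m − M) = -3.70 + 9.0205 = 5.321.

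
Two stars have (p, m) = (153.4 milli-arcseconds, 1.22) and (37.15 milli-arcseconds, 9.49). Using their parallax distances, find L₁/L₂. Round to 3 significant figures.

L₁/L₂ = 119

d₁ = 1/p₁ = 1/0.1534″ = 6.5189 pc; d₂ = 1/p₂ = 1/0.03715″ = 26.918 pc.
M₁ = m₁ − 5 log₁₀ d₁ + 5 = 1.22 − 4.0709 + 5 = 2.1491.
M₂ = 9.49 − 7.1502 + 5 = 7.3398.
L₁/L₂ = 10^(0.4(M₂ − M₁)) = 10^(0.4 × 5.1907) = 10^2.07628 = 119.2.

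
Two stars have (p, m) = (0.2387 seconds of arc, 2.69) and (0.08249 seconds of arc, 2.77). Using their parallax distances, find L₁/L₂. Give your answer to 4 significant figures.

d₁ = 1/p₁ = 1/0.2387″ = 4.1894 pc; d₂ = 1/p₂ = 1/0.08249″ = 12.123 pc.
M₁ = m₁ − 5 log₁₀ d₁ + 5 = 2.69 − 3.1108 + 5 = 4.5792.
M₂ = 2.77 − 5.4181 + 5 = 2.3519.
L₁/L₂ = 10^(0.4(M₂ − M₁)) = 10^(0.4 × (-2.2273)) = 10^(-0.89092) = 0.12855.

L₁/L₂ = 0.1286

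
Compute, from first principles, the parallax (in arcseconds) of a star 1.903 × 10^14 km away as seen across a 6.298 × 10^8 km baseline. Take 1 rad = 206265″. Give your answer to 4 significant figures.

θ ≈ B/d = (6.298 × 10^8) / (1.903 × 10^14) = 3.3095 × 10^-6 rad.
In arcseconds: 3.3095 × 10^-6 × 206265 = 0.68263″.

0.6826 arcsec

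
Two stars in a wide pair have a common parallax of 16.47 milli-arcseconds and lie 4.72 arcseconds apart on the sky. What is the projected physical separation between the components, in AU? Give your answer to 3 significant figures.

d = 1/p = 1/0.01647″ = 60.716 pc.
At distance d (pc), an angle of θ arcsec spans θ·d AU: s = 4.72 × 60.716 = 286.58 AU.

287 AU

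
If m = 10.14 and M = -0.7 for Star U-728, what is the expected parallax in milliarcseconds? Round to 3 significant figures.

0.679 mas

m − M = 10.14 − (-0.7) = 10.84.
d = 10^((m−M)/5 + 1) = 10^3.168 = 1472.3 pc.
p = 1/d = 1/1472.3 = 0.00067921 arcsec = 0.67921 mas.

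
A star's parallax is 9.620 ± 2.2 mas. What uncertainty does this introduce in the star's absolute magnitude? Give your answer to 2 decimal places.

M = m − 5 log₁₀ d + 5 = m + 5 log₁₀ p + 5, so ∂M/∂p = 5/(p ln 10).
σ_M = (5/ln 10) · (σ_p/p) = 2.1715 × 2.2/9.620 = 2.1715 × 0.22869 = 0.4966.

σ_M = 0.50 mag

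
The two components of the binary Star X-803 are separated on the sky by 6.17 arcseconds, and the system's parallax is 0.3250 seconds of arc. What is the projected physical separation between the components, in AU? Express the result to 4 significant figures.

d = 1/p = 1/0.3250″ = 3.0769 pc.
At distance d (pc), an angle of θ arcsec spans θ·d AU: s = 6.17 × 3.0769 = 18.984 AU.

18.98 AU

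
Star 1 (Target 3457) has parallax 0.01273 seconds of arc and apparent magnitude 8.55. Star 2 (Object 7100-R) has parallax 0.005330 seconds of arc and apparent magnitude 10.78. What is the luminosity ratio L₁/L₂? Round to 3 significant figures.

L₁/L₂ = 1.37

d₁ = 1/p₁ = 1/0.01273″ = 78.555 pc; d₂ = 1/p₂ = 1/0.005330″ = 187.62 pc.
M₁ = m₁ − 5 log₁₀ d₁ + 5 = 8.55 − 9.4759 + 5 = 4.0741.
M₂ = 10.78 − 11.3664 + 5 = 4.4136.
L₁/L₂ = 10^(0.4(M₂ − M₁)) = 10^(0.4 × 0.3395) = 10^0.13580 = 1.3671.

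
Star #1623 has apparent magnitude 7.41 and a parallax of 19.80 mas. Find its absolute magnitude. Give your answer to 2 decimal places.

M = 3.89

d = 1/p = 1/0.01980″ = 50.505 pc.
m − M = 5 log₁₀(50.505) − 5 = 8.5167 − 5 = 3.5167.
M = m − (m − M) = 7.41 − 3.5167 = 3.89.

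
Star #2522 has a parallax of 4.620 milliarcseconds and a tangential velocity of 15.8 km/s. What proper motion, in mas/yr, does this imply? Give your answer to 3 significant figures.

d = 1/p = 1/0.004620″ = 216.45 pc.
μ = v_t / (4.74 d) = 15.8 / (4.74 × 216.45) = 15.8 / 1026 = 0.0154 ″/yr = 15.4 mas/yr.

15.4 mas/yr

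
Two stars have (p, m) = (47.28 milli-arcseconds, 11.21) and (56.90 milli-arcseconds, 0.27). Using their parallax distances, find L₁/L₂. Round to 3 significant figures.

d₁ = 1/p₁ = 1/0.04728″ = 21.151 pc; d₂ = 1/p₂ = 1/0.05690″ = 17.575 pc.
M₁ = m₁ − 5 log₁₀ d₁ + 5 = 11.21 − 6.6267 + 5 = 9.5833.
M₂ = 0.27 − 6.2245 + 5 = -0.9545.
L₁/L₂ = 10^(0.4(M₂ − M₁)) = 10^(0.4 × (-10.5378)) = 10^(-4.21512) = 0.000060937.

L₁/L₂ = 6.09 × 10^-5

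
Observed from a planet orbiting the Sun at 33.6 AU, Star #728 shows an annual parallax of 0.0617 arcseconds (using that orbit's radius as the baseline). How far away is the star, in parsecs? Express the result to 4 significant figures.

544.6 pc

With baseline B (in AU) and parallax p (in arcsec), d = B/p parsecs.
d = 33.6 / 0.0617 = 544.57 pc.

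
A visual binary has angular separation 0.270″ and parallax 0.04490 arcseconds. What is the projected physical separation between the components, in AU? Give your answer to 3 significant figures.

d = 1/p = 1/0.04490″ = 22.272 pc.
At distance d (pc), an angle of θ arcsec spans θ·d AU: s = 0.270 × 22.272 = 6.0134 AU.

6.01 AU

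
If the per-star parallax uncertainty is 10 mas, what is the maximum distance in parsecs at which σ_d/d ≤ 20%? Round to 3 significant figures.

σ_d/d = σ_p/p, so the condition is σ_p/p ≤ 0.20, i.e. p ≥ σ_p/0.20.
p_min = 10/0.20 = 50 mas = 0.05 arcsec.
d_max = 1/p_min = 1/0.05 = 20 pc.

20.0 pc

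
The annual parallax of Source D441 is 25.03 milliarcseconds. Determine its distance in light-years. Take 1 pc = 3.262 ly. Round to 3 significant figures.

p = 25.03 milliarcseconds = 0.02503 arcsec.
d = 1/p = 1/0.02503 = 39.952 pc.
In light-years: 39.952 × 3.262 = 130.32 ly.

130 light years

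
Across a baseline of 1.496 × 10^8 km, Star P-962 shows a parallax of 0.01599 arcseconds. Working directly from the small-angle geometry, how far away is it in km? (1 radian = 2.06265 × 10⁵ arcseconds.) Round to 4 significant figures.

θ = 0.01599″ = 0.01599/206265 = 7.7522 × 10^-8 rad.
d = B/θ = (1.496 × 10^8) / (7.7522 × 10^-8) = 1.9298 × 10^15 km.

1.930 × 10^15 km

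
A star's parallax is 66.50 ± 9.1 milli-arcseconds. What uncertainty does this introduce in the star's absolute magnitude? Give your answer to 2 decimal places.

σ_M = 0.30 mag

M = m − 5 log₁₀ d + 5 = m + 5 log₁₀ p + 5, so ∂M/∂p = 5/(p ln 10).
σ_M = (5/ln 10) · (σ_p/p) = 2.1715 × 9.1/66.50 = 2.1715 × 0.13684 = 0.29715.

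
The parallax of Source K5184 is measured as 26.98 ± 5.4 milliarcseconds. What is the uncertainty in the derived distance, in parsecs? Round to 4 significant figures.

7.418 pc

d = 1/p, so σ_d = σ_p / p².
σ_d = 0.00540 / (0.02698)² = 0.00540 / 0.00072792 = 7.4184 pc.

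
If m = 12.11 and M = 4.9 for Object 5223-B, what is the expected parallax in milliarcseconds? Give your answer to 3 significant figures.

m − M = 12.11 − 4.9 = 7.21.
d = 10^((m−M)/5 + 1) = 10^2.442 = 276.69 pc.
p = 1/d = 1/276.69 = 0.0036142 arcsec = 3.6142 mas.

3.61 mas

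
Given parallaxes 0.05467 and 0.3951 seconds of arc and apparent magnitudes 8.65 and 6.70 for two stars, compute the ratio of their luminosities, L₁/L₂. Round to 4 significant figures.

L₁/L₂ = 8.668

d₁ = 1/p₁ = 1/0.05467″ = 18.292 pc; d₂ = 1/p₂ = 1/0.3951″ = 2.531 pc.
M₁ = m₁ − 5 log₁₀ d₁ + 5 = 8.65 − 6.3113 + 5 = 7.3387.
M₂ = 6.70 − 2.0165 + 5 = 9.6835.
L₁/L₂ = 10^(0.4(M₂ − M₁)) = 10^(0.4 × 2.3448) = 10^0.93792 = 8.668.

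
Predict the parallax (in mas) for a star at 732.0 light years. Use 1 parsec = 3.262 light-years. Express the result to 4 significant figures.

d = 732.0 ly ÷ 3.262 = 224.4 pc.
p = 1/d = 1/224.4 = 0.0044563 arcsec.
= 0.0044563 × 1000 = 4.4563 mas.

4.456 mas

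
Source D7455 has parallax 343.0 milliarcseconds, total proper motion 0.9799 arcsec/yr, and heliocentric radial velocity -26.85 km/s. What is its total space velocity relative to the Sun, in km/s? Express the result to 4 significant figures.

d = 1/p = 1/0.3430″ = 2.9155 pc.
v_t = 4.740 μ d = 4.740 × 0.9799 × 2.9155 = 13.542 km/s.
v = √(v_r² + v_t²) = √((-26.85)² + 13.542²) = √904.308 = 30.072 km/s.

30.07 km/s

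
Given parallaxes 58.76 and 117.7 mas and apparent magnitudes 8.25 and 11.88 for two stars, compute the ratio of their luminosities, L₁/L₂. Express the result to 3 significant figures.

d₁ = 1/p₁ = 1/0.05876″ = 17.018 pc; d₂ = 1/p₂ = 1/0.1177″ = 8.4962 pc.
M₁ = m₁ − 5 log₁₀ d₁ + 5 = 8.25 − 6.1545 + 5 = 7.0955.
M₂ = 11.88 − 4.6461 + 5 = 12.2339.
L₁/L₂ = 10^(0.4(M₂ − M₁)) = 10^(0.4 × 5.1384) = 10^2.05536 = 113.6.

L₁/L₂ = 114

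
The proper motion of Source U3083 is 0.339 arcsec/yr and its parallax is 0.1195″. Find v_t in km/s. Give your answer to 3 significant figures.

d = 1/p = 1/0.1195″ = 8.3682 pc.
v_t = 4.74 × μ × d = 4.74 × 0.339 × 8.3682 = 13.447 km/s.

13.4 km/s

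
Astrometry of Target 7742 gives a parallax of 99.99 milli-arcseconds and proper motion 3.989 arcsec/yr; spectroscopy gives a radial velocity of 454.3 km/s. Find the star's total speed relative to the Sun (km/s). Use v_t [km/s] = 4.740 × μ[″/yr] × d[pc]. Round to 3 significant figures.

492 km/s

d = 1/p = 1/0.09999″ = 10.001 pc.
v_t = 4.740 μ d = 4.740 × 3.989 × 10.001 = 189.1 km/s.
v = √(v_r² + v_t²) = √(454.3² + 189.1²) = √242147 = 492.08 km/s.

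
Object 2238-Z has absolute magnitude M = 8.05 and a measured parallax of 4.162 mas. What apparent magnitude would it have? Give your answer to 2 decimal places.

m = 14.95

d = 1/p = 1/0.004162″ = 240.27 pc.
m − M = 5 log₁₀ d − 5 = 5 log₁₀(240.27) − 5 = 11.9035 − 5 = 6.9035.
m = M + (m − M) = 8.05 + 6.9035 = 14.95.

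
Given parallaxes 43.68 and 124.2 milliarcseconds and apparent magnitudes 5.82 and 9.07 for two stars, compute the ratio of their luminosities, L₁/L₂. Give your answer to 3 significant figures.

d₁ = 1/p₁ = 1/0.04368″ = 22.894 pc; d₂ = 1/p₂ = 1/0.1242″ = 8.0515 pc.
M₁ = m₁ − 5 log₁₀ d₁ + 5 = 5.82 − 6.7986 + 5 = 4.0214.
M₂ = 9.07 − 4.5294 + 5 = 9.5406.
L₁/L₂ = 10^(0.4(M₂ − M₁)) = 10^(0.4 × 5.5192) = 10^2.20768 = 161.32.

L₁/L₂ = 161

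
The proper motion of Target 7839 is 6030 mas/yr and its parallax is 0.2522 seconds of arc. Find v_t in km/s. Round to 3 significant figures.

113 km/s

d = 1/p = 1/0.2522″ = 3.9651 pc.
μ = 6030 mas/yr = 6.03 ″/yr.
v_t = 4.74 × μ × d = 4.74 × 6.03 × 3.9651 = 113.33 km/s.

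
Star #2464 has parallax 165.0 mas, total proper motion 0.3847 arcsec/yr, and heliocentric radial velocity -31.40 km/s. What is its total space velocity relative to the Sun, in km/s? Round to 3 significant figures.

33.3 km/s

d = 1/p = 1/0.1650″ = 6.0606 pc.
v_t = 4.740 μ d = 4.740 × 0.3847 × 6.0606 = 11.051 km/s.
v = √(v_r² + v_t²) = √((-31.40)² + 11.051²) = √1108.08 = 33.288 km/s.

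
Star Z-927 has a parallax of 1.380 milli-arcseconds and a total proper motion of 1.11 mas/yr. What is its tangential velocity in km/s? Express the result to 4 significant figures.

d = 1/p = 1/0.001380″ = 724.64 pc.
μ = 1.11 mas/yr = 0.00111 ″/yr.
v_t = 4.74 × μ × d = 4.74 × 0.00111 × 724.64 = 3.8126 km/s.

3.813 km/s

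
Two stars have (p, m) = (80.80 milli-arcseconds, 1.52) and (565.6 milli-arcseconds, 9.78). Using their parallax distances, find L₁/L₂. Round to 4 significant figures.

L₁/L₂ = 98670

d₁ = 1/p₁ = 1/0.08080″ = 12.376 pc; d₂ = 1/p₂ = 1/0.5656″ = 1.768 pc.
M₁ = m₁ − 5 log₁₀ d₁ + 5 = 1.52 − 5.4629 + 5 = 1.0571.
M₂ = 9.78 − 1.2374 + 5 = 13.5426.
L₁/L₂ = 10^(0.4(M₂ − M₁)) = 10^(0.4 × 12.4855) = 10^4.99420 = 98673.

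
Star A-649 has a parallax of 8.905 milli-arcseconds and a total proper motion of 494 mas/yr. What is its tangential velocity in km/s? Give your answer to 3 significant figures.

263 km/s

d = 1/p = 1/0.008905″ = 112.3 pc.
μ = 494 mas/yr = 0.494 ″/yr.
v_t = 4.74 × μ × d = 4.74 × 0.494 × 112.3 = 262.96 km/s.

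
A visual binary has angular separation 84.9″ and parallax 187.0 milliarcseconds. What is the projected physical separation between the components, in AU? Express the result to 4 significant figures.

d = 1/p = 1/0.1870″ = 5.3476 pc.
At distance d (pc), an angle of θ arcsec spans θ·d AU: s = 84.9 × 5.3476 = 454.01 AU.

454.0 AU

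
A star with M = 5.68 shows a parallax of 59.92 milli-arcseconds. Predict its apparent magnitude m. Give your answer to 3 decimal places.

m = 6.792

d = 1/p = 1/0.05992″ = 16.689 pc.
m − M = 5 log₁₀ d − 5 = 5 log₁₀(16.689) − 5 = 6.1122 − 5 = 1.1122.
m = M + (m − M) = 5.68 + 1.1122 = 6.792.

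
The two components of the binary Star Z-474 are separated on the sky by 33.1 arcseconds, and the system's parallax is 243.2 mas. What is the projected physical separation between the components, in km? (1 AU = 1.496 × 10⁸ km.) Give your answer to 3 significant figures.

d = 1/p = 1/0.2432″ = 4.1118 pc.
At distance d (pc), an angle of θ arcsec spans θ·d AU: s = 33.1 × 4.1118 = 136.1 AU.
= 136.1 × 1.496 × 10⁸ km = 2.0361 × 10^10 km.

2.04 × 10^10 km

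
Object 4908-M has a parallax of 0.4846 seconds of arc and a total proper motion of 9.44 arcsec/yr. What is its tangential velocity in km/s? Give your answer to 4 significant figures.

d = 1/p = 1/0.4846″ = 2.0636 pc.
v_t = 4.74 × μ × d = 4.74 × 9.44 × 2.0636 = 92.337 km/s.

92.34 km/s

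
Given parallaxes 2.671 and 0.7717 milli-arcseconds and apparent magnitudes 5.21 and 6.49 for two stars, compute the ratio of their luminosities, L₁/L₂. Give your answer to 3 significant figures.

L₁/L₂ = 0.271

d₁ = 1/p₁ = 1/0.002671″ = 374.39 pc; d₂ = 1/p₂ = 1/0.0007717″ = 1295.8 pc.
M₁ = m₁ − 5 log₁₀ d₁ + 5 = 5.21 − 12.8666 + 5 = -2.6566.
M₂ = 6.49 − 15.5627 + 5 = -4.0727.
L₁/L₂ = 10^(0.4(M₂ − M₁)) = 10^(0.4 × (-1.4161)) = 10^(-0.56644) = 0.27137.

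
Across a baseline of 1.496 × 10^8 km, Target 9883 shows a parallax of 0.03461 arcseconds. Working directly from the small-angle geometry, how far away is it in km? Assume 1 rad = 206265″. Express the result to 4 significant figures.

θ = 0.03461″ = 0.03461/206265 = 1.6779 × 10^-7 rad.
d = B/θ = (1.496 × 10^8) / (1.6779 × 10^-7) = 8.9159 × 10^14 km.

8.916 × 10^14 km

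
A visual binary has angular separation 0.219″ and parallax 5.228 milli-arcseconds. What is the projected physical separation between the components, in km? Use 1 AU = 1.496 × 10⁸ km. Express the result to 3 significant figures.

6.27 × 10^9 km

d = 1/p = 1/0.005228″ = 191.28 pc.
At distance d (pc), an angle of θ arcsec spans θ·d AU: s = 0.219 × 191.28 = 41.89 AU.
= 41.89 × 1.496 × 10⁸ km = 6.2667 × 10^9 km.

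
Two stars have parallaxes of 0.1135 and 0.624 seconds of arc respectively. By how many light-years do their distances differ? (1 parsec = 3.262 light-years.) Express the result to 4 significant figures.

23.51 ly

d_A = 1/0.1135″ = 8.8106 pc; d_B = 1/0.6240″ = 1.6026 pc.
|d_B − d_A| = |1.6026 − 8.8106| = 7.208 pc = 7.208 × 3.262 ly = 23.512 ly.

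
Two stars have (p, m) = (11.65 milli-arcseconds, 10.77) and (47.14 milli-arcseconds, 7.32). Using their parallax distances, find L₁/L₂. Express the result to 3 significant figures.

L₁/L₂ = 0.683

d₁ = 1/p₁ = 1/0.01165″ = 85.837 pc; d₂ = 1/p₂ = 1/0.04714″ = 21.213 pc.
M₁ = m₁ − 5 log₁₀ d₁ + 5 = 10.77 − 9.6684 + 5 = 6.1016.
M₂ = 7.32 − 6.6330 + 5 = 5.6870.
L₁/L₂ = 10^(0.4(M₂ − M₁)) = 10^(0.4 × (-0.4146)) = 10^(-0.16584) = 0.68259.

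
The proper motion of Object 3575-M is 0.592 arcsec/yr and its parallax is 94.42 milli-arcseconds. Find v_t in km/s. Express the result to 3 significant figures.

d = 1/p = 1/0.09442″ = 10.591 pc.
v_t = 4.74 × μ × d = 4.74 × 0.592 × 10.591 = 29.719 km/s.

29.7 km/s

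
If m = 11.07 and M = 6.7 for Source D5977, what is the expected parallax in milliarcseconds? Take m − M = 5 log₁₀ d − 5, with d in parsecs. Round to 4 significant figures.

13.37 mas

m − M = 11.07 − 6.7 = 4.37.
d = 10^((m−M)/5 + 1) = 10^1.874 = 74.817 pc.
p = 1/d = 1/74.817 = 0.013366 arcsec = 13.366 mas.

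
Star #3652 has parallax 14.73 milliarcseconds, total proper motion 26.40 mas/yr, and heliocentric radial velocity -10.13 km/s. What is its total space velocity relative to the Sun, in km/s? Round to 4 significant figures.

13.22 km/s

d = 1/p = 1/0.01473″ = 67.889 pc.
μ = 26.40 mas/yr = 0.02640 ″/yr.
v_t = 4.740 μ d = 4.740 × 0.02640 × 67.889 = 8.4954 km/s.
v = √(v_r² + v_t²) = √((-10.13)² + 8.4954²) = √174.789 = 13.221 km/s.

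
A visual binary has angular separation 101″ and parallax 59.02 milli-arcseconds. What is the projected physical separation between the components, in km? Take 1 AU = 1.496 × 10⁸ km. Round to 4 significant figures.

2.560 × 10^11 km

d = 1/p = 1/0.05902″ = 16.943 pc.
At distance d (pc), an angle of θ arcsec spans θ·d AU: s = 101 × 16.943 = 1711.2 AU.
= 1711.2 × 1.496 × 10⁸ km = 2.5600 × 10^11 km.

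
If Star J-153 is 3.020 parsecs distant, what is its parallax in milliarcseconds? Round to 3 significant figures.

p = 1/d = 1/3.02 = 0.33113 arcsec.
= 0.33113 × 1000 = 331.13 mas.

331 mas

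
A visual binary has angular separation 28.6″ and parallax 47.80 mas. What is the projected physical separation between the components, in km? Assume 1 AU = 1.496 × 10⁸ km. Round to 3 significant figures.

8.95 × 10^10 km

d = 1/p = 1/0.04780″ = 20.921 pc.
At distance d (pc), an angle of θ arcsec spans θ·d AU: s = 28.6 × 20.921 = 598.34 AU.
= 598.34 × 1.496 × 10⁸ km = 8.9512 × 10^10 km.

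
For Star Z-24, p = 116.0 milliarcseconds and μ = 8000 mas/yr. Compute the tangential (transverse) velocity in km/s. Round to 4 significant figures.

d = 1/p = 1/0.1160″ = 8.6207 pc.
μ = 8000 mas/yr = 8.00 ″/yr.
v_t = 4.74 × μ × d = 4.74 × 8.00 × 8.6207 = 326.9 km/s.

326.9 km/s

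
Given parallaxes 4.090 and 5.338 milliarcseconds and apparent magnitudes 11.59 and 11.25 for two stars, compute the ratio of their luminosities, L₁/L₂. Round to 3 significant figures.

d₁ = 1/p₁ = 1/0.004090″ = 244.5 pc; d₂ = 1/p₂ = 1/0.005338″ = 187.34 pc.
M₁ = m₁ − 5 log₁₀ d₁ + 5 = 11.59 − 11.9414 + 5 = 4.6486.
M₂ = 11.25 − 11.3632 + 5 = 4.8868.
L₁/L₂ = 10^(0.4(M₂ − M₁)) = 10^(0.4 × 0.2382) = 10^0.09528 = 1.2453.

L₁/L₂ = 1.25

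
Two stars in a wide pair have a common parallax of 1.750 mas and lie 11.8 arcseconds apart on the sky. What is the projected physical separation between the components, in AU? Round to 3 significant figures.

6740 AU

d = 1/p = 1/0.001750″ = 571.43 pc.
At distance d (pc), an angle of θ arcsec spans θ·d AU: s = 11.8 × 571.43 = 6742.9 AU.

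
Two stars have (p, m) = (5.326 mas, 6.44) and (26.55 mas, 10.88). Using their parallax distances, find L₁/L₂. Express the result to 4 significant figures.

d₁ = 1/p₁ = 1/0.005326″ = 187.76 pc; d₂ = 1/p₂ = 1/0.02655″ = 37.665 pc.
M₁ = m₁ − 5 log₁₀ d₁ + 5 = 6.44 − 11.3680 + 5 = 0.0720.
M₂ = 10.88 − 7.8797 + 5 = 8.0003.
L₁/L₂ = 10^(0.4(M₂ − M₁)) = 10^(0.4 × 7.9283) = 10^3.17132 = 1483.6.

L₁/L₂ = 1484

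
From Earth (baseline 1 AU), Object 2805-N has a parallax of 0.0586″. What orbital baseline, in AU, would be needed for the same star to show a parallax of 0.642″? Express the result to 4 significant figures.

Parallax scales linearly with baseline: p ∝ B, so B = p_target / p_Earth × 1 AU.
B = 0.642 / 0.0586 = 10.956 AU.

10.96 AU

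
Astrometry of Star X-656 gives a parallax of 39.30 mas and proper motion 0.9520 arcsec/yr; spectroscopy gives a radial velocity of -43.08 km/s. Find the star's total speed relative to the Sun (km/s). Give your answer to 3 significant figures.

d = 1/p = 1/0.03930″ = 25.445 pc.
v_t = 4.740 μ d = 4.740 × 0.9520 × 25.445 = 114.82 km/s.
v = √(v_r² + v_t²) = √((-43.08)² + 114.82²) = √15039.5 = 122.64 km/s.

123 km/s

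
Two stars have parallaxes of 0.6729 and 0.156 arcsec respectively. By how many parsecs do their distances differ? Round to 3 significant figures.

d_A = 1/0.6729″ = 1.4861 pc; d_B = 1/0.1560″ = 6.4103 pc.
|d_B − d_A| = |6.4103 − 1.4861| = 4.9242 pc.

4.92 pc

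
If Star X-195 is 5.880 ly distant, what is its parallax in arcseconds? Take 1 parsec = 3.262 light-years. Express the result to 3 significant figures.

0.555 arcsec

d = 5.880 ly ÷ 3.262 = 1.8026 pc.
p = 1/d = 1/1.8026 = 0.55475 arcsec.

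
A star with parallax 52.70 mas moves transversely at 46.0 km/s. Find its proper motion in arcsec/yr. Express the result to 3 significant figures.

d = 1/p = 1/0.05270″ = 18.975 pc.
μ = v_t / (4.74 d) = 46.0 / (4.74 × 18.975) = 46.0 / 89.942 = 0.51144 ″/yr.

0.511 arcsec/yr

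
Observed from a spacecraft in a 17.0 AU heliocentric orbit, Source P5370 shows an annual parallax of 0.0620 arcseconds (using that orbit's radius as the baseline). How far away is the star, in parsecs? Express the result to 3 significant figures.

274 pc

With baseline B (in AU) and parallax p (in arcsec), d = B/p parsecs.
d = 17.0 / 0.0620 = 274.19 pc.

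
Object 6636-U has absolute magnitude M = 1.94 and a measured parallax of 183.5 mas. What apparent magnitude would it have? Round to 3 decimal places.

d = 1/p = 1/0.1835″ = 5.4496 pc.
m − M = 5 log₁₀ d − 5 = 5 log₁₀(5.4496) − 5 = 3.6818 − 5 = -1.3182.
m = M + (m − M) = 1.94 + (-1.3182) = 0.622.

m = 0.622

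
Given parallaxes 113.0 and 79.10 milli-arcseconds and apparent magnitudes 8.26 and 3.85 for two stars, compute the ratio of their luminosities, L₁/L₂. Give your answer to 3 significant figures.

L₁/L₂ = 0.00844

d₁ = 1/p₁ = 1/0.1130″ = 8.8496 pc; d₂ = 1/p₂ = 1/0.07910″ = 12.642 pc.
M₁ = m₁ − 5 log₁₀ d₁ + 5 = 8.26 − 4.7346 + 5 = 8.5254.
M₂ = 3.85 − 5.5091 + 5 = 3.3409.
L₁/L₂ = 10^(0.4(M₂ − M₁)) = 10^(0.4 × (-5.1845)) = 10^(-2.07380) = 0.0084372.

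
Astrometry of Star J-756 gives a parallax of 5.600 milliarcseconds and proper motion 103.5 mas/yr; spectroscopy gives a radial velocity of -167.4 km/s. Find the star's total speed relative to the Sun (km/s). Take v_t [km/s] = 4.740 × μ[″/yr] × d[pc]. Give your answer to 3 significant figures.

189 km/s

d = 1/p = 1/0.005600″ = 178.57 pc.
μ = 103.5 mas/yr = 0.1035 ″/yr.
v_t = 4.740 μ d = 4.740 × 0.1035 × 178.57 = 87.605 km/s.
v = √(v_r² + v_t²) = √((-167.4)² + 87.605²) = √35697.4 = 188.94 km/s.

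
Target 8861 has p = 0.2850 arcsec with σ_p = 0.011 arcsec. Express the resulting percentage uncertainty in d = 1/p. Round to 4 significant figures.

3.860%

For d = 1/p, |σ_d/d| = |σ_p/p|.
σ_p/p = 0.011 / 0.2850 = 0.038596 = 3.8596%.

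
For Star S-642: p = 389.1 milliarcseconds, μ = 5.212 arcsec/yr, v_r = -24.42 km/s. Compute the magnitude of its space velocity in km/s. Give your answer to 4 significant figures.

68.03 km/s

d = 1/p = 1/0.3891″ = 2.57 pc.
v_t = 4.740 μ d = 4.740 × 5.212 × 2.57 = 63.492 km/s.
v = √(v_r² + v_t²) = √((-24.42)² + 63.492²) = √4627.57 = 68.026 km/s.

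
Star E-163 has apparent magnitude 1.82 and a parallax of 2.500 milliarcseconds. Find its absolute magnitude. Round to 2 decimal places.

M = -6.19

d = 1/p = 1/0.002500″ = 400 pc.
m − M = 5 log₁₀(400) − 5 = 13.0103 − 5 = 8.0103.
M = m − (m − M) = 1.82 − 8.0103 = -6.19.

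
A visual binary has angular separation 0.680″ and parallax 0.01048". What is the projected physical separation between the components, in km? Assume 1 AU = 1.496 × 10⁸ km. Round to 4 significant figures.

d = 1/p = 1/0.01048″ = 95.42 pc.
At distance d (pc), an angle of θ arcsec spans θ·d AU: s = 0.680 × 95.42 = 64.886 AU.
= 64.886 × 1.496 × 10⁸ km = 9.7069 × 10^9 km.

9.707 × 10^9 km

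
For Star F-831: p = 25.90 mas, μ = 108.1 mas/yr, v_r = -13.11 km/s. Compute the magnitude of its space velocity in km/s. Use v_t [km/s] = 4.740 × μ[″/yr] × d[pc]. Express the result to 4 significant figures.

d = 1/p = 1/0.02590″ = 38.61 pc.
μ = 108.1 mas/yr = 0.1081 ″/yr.
v_t = 4.740 μ d = 4.740 × 0.1081 × 38.61 = 19.784 km/s.
v = √(v_r² + v_t²) = √((-13.11)² + 19.784²) = √563.279 = 23.733 km/s.

23.73 km/s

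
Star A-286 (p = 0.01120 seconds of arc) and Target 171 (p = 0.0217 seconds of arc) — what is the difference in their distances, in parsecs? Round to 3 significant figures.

d_A = 1/0.01120″ = 89.286 pc; d_B = 1/0.02170″ = 46.083 pc.
|d_B − d_A| = |46.083 − 89.286| = 43.203 pc.

43.2 pc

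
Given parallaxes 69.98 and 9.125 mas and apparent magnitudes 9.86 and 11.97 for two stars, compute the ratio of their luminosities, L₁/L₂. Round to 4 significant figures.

L₁/L₂ = 0.1187

d₁ = 1/p₁ = 1/0.06998″ = 14.29 pc; d₂ = 1/p₂ = 1/0.009125″ = 109.59 pc.
M₁ = m₁ − 5 log₁₀ d₁ + 5 = 9.86 − 5.7752 + 5 = 9.0848.
M₂ = 11.97 − 10.1989 + 5 = 6.7711.
L₁/L₂ = 10^(0.4(M₂ − M₁)) = 10^(0.4 × (-2.3137)) = 10^(-0.92548) = 0.11872.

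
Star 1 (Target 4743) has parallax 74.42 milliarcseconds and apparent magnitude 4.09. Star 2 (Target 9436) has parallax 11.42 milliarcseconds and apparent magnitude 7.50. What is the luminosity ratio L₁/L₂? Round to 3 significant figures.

d₁ = 1/p₁ = 1/0.07442″ = 13.437 pc; d₂ = 1/p₂ = 1/0.01142″ = 87.566 pc.
M₁ = m₁ − 5 log₁₀ d₁ + 5 = 4.09 − 5.6415 + 5 = 3.4485.
M₂ = 7.50 − 9.7117 + 5 = 2.7883.
L₁/L₂ = 10^(0.4(M₂ − M₁)) = 10^(0.4 × (-0.6602)) = 10^(-0.26408) = 0.5444.

L₁/L₂ = 0.544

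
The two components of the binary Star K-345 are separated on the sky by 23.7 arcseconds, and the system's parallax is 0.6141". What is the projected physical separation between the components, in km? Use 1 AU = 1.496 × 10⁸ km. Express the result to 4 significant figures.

d = 1/p = 1/0.6141″ = 1.6284 pc.
At distance d (pc), an angle of θ arcsec spans θ·d AU: s = 23.7 × 1.6284 = 38.593 AU.
= 38.593 × 1.496 × 10⁸ km = 5.7735 × 10^9 km.

5.774 × 10^9 km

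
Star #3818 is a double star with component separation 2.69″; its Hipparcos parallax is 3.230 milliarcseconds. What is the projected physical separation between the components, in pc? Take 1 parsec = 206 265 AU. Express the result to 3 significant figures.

0.00404 pc

d = 1/p = 1/0.003230″ = 309.6 pc.
At distance d (pc), an angle of θ arcsec spans θ·d AU: s = 2.69 × 309.6 = 832.82 AU.
= 832.82 / 206265 = 0.0040376 pc.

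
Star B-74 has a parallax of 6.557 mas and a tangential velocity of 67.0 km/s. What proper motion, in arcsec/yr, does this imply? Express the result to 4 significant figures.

0.09268 arcsec/yr

d = 1/p = 1/0.006557″ = 152.51 pc.
μ = v_t / (4.74 d) = 67.0 / (4.74 × 152.51) = 67.0 / 722.9 = 0.092682 ″/yr.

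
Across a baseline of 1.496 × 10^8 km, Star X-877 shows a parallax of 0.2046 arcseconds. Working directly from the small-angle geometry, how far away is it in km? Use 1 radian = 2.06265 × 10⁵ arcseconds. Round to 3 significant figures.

1.51 × 10^14 km

θ = 0.2046″ = 0.2046/206265 = 9.9193 × 10^-7 rad.
d = B/θ = (1.496 × 10^8) / (9.9193 × 10^-7) = 1.5082 × 10^14 km.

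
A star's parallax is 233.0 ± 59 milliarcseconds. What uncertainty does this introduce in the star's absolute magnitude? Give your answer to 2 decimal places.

M = m − 5 log₁₀ d + 5 = m + 5 log₁₀ p + 5, so ∂M/∂p = 5/(p ln 10).
σ_M = (5/ln 10) · (σ_p/p) = 2.1715 × 59/233.0 = 2.1715 × 0.25322 = 0.54987.

σ_M = 0.55 mag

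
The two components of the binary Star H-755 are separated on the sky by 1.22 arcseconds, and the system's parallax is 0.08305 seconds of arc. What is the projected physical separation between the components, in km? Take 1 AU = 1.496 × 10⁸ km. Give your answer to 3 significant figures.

2.20 × 10^9 km

d = 1/p = 1/0.08305″ = 12.041 pc.
At distance d (pc), an angle of θ arcsec spans θ·d AU: s = 1.22 × 12.041 = 14.69 AU.
= 14.69 × 1.496 × 10⁸ km = 2.1976 × 10^9 km.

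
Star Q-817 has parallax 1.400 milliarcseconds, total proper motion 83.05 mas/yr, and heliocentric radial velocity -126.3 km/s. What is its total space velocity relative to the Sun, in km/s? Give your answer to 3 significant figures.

308 km/s

d = 1/p = 1/0.001400″ = 714.29 pc.
μ = 83.05 mas/yr = 0.08305 ″/yr.
v_t = 4.740 μ d = 4.740 × 0.08305 × 714.29 = 281.19 km/s.
v = √(v_r² + v_t²) = √((-126.3)² + 281.19²) = √95019.5 = 308.25 km/s.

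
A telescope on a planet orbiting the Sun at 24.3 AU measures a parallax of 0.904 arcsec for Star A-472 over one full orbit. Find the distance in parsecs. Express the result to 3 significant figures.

With baseline B (in AU) and parallax p (in arcsec), d = B/p parsecs.
d = 24.3 / 0.904 = 26.881 pc.

26.9 pc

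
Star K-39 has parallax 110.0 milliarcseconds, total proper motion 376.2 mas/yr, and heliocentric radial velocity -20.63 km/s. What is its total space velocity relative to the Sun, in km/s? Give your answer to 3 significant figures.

26.2 km/s

d = 1/p = 1/0.1100″ = 9.0909 pc.
μ = 376.2 mas/yr = 0.3762 ″/yr.
v_t = 4.740 μ d = 4.740 × 0.3762 × 9.0909 = 16.211 km/s.
v = √(v_r² + v_t²) = √((-20.63)² + 16.211²) = √688.393 = 26.237 km/s.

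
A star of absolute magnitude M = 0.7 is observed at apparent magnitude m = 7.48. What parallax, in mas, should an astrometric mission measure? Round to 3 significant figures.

4.41 mas

m − M = 7.48 − 0.7 = 6.78.
d = 10^((m−M)/5 + 1) = 10^2.356 = 226.99 pc.
p = 1/d = 1/226.99 = 0.0044055 arcsec = 4.4055 mas.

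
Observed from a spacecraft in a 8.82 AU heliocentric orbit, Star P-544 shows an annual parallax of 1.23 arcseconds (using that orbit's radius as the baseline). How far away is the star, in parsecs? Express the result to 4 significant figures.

7.171 pc

With baseline B (in AU) and parallax p (in arcsec), d = B/p parsecs.
d = 8.82 / 1.23 = 7.1707 pc.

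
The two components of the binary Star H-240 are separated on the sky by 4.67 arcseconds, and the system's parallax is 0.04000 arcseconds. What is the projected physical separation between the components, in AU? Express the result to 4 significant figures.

116.8 AU

d = 1/p = 1/0.04000″ = 25 pc.
At distance d (pc), an angle of θ arcsec spans θ·d AU: s = 4.67 × 25 = 116.75 AU.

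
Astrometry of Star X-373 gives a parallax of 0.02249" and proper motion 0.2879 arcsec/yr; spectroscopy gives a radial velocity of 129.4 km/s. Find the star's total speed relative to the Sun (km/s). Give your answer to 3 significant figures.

143 km/s

d = 1/p = 1/0.02249″ = 44.464 pc.
v_t = 4.740 μ d = 4.740 × 0.2879 × 44.464 = 60.678 km/s.
v = √(v_r² + v_t²) = √(129.4² + 60.678²) = √20426.2 = 142.92 km/s.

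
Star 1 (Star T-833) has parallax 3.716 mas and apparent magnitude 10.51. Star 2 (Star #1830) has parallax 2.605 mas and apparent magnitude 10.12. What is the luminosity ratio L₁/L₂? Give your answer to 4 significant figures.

L₁/L₂ = 0.3431

d₁ = 1/p₁ = 1/0.003716″ = 269.11 pc; d₂ = 1/p₂ = 1/0.002605″ = 383.88 pc.
M₁ = m₁ − 5 log₁₀ d₁ + 5 = 10.51 − 12.1496 + 5 = 3.3604.
M₂ = 10.12 − 12.9210 + 5 = 2.1990.
L₁/L₂ = 10^(0.4(M₂ − M₁)) = 10^(0.4 × (-1.1614)) = 10^(-0.46456) = 0.34312.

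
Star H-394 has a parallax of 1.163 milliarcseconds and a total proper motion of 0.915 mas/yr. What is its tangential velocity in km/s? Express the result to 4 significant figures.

3.729 km/s

d = 1/p = 1/0.001163″ = 859.85 pc.
μ = 0.915 mas/yr = 0.000915 ″/yr.
v_t = 4.74 × μ × d = 4.74 × 0.000915 × 859.85 = 3.7293 km/s.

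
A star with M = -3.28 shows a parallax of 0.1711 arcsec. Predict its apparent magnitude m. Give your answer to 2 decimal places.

d = 1/p = 1/0.1711″ = 5.8445 pc.
m − M = 5 log₁₀ d − 5 = 5 log₁₀(5.8445) − 5 = 3.8337 − 5 = -1.1663.
m = M + (m − M) = -3.28 + (-1.1663) = -4.45.

m = -4.45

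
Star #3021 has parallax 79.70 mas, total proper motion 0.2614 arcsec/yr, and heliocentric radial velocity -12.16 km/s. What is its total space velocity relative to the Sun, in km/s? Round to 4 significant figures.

d = 1/p = 1/0.07970″ = 12.547 pc.
v_t = 4.740 μ d = 4.740 × 0.2614 × 12.547 = 15.546 km/s.
v = √(v_r² + v_t²) = √((-12.16)² + 15.546²) = √389.544 = 19.737 km/s.

19.74 km/s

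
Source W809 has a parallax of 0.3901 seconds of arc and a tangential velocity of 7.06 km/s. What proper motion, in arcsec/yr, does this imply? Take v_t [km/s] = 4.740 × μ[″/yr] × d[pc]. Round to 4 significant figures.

d = 1/p = 1/0.3901″ = 2.5634 pc.
μ = v_t / (4.74 d) = 7.06 / (4.74 × 2.5634) = 7.06 / 12.151 = 0.58102 ″/yr.

0.5810 arcsec/yr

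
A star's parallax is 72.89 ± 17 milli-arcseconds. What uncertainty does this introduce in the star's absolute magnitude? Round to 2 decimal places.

M = m − 5 log₁₀ d + 5 = m + 5 log₁₀ p + 5, so ∂M/∂p = 5/(p ln 10).
σ_M = (5/ln 10) · (σ_p/p) = 2.1715 × 17/72.89 = 2.1715 × 0.23323 = 0.50646.

σ_M = 0.51 mag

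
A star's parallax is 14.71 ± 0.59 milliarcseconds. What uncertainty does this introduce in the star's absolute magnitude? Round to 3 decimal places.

σ_M = 0.087 mag

M = m − 5 log₁₀ d + 5 = m + 5 log₁₀ p + 5, so ∂M/∂p = 5/(p ln 10).
σ_M = (5/ln 10) · (σ_p/p) = 2.1715 × 0.59/14.71 = 2.1715 × 0.040109 = 0.087097.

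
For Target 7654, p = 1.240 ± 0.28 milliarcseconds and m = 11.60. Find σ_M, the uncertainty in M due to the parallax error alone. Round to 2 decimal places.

σ_M = 0.49 mag

M = m − 5 log₁₀ d + 5 = m + 5 log₁₀ p + 5, so ∂M/∂p = 5/(p ln 10).
σ_M = (5/ln 10) · (σ_p/p) = 2.1715 × 0.28/1.240 = 2.1715 × 0.22581 = 0.49035.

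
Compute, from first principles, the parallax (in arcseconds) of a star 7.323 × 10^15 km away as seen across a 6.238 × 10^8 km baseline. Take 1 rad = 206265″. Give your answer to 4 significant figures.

θ ≈ B/d = (6.238 × 10^8) / (7.323 × 10^15) = 8.5184 × 10^-8 rad.
In arcseconds: 8.5184 × 10^-8 × 206265 = 0.01757″.

0.01757 arcsec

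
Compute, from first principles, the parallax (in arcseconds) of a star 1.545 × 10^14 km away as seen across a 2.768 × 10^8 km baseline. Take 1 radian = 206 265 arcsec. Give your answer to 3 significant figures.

θ ≈ B/d = (2.768 × 10^8) / (1.545 × 10^14) = 1.7916 × 10^-6 rad.
In arcseconds: 1.7916 × 10^-6 × 206265 = 0.36954″.

0.370 arcsec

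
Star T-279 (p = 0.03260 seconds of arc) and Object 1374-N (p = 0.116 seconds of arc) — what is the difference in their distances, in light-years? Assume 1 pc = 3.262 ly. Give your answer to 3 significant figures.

d_A = 1/0.03260″ = 30.675 pc; d_B = 1/0.1160″ = 8.6207 pc.
|d_B − d_A| = |8.6207 − 30.675| = 22.054 pc = 22.054 × 3.262 ly = 71.94 ly.

71.9 ly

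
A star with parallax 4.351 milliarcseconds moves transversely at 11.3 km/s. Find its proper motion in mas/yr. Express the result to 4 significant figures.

d = 1/p = 1/0.004351″ = 229.83 pc.
μ = v_t / (4.74 d) = 11.3 / (4.74 × 229.83) = 11.3 / 1089.4 = 0.010373 ″/yr = 10.373 mas/yr.

10.37 mas/yr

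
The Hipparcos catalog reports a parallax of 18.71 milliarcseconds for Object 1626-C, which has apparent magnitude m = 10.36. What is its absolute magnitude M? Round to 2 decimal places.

M = 6.72

d = 1/p = 1/0.01871″ = 53.447 pc.
m − M = 5 log₁₀(53.447) − 5 = 8.6396 − 5 = 3.6396.
M = m − (m − M) = 10.36 − 3.6396 = 6.72.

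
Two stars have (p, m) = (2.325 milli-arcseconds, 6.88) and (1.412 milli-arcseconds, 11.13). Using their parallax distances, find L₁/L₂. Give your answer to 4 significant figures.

d₁ = 1/p₁ = 1/0.002325″ = 430.11 pc; d₂ = 1/p₂ = 1/0.001412″ = 708.22 pc.
M₁ = m₁ − 5 log₁₀ d₁ + 5 = 6.88 − 13.1679 + 5 = -1.2879.
M₂ = 11.13 − 14.2508 + 5 = 1.8792.
L₁/L₂ = 10^(0.4(M₂ − M₁)) = 10^(0.4 × 3.1671) = 10^1.26684 = 18.486.

L₁/L₂ = 18.49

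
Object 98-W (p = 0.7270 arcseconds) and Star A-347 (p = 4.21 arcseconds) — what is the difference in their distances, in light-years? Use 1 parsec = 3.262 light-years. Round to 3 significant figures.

d_A = 1/0.7270″ = 1.3755 pc; d_B = 1/4.210″ = 0.23753 pc.
|d_B − d_A| = |0.23753 − 1.3755| = 1.138 pc = 1.138 × 3.262 ly = 3.7122 ly.

3.71 ly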